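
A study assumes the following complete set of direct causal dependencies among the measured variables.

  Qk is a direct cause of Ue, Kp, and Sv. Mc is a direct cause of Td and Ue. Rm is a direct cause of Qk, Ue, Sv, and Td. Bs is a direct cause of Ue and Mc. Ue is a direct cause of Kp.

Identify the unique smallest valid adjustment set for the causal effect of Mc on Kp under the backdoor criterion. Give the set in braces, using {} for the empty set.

Variables eligible for adjustment (non-descendants of Mc, excluding Mc and Kp): {Bs, Qk, Rm, Sv}.
Backdoor paths from Mc to Kp:
  P1: Mc <- Bs -> Ue <- Rm -> Qk -> Kp
  P2: Mc <- Bs -> Ue <- Rm -> Sv <- Qk -> Kp
  P3: Mc <- Bs -> Ue <- Qk -> Kp
  P4: Mc <- Bs -> Ue -> Kp
The empty set is not sufficient: P4 (Mc <- Bs -> Ue -> Kp) has no collider blocking it and no conditioned non-collider, so it is open.
Try {Bs}:
  P1: blocked at fork node Bs ∈ conditioning set.
  P2: blocked at fork node Bs ∈ conditioning set.
  P3: blocked at fork node Bs ∈ conditioning set.
  P4: blocked at fork node Bs ∈ conditioning set.
{Bs} contains no descendant of Mc and blocks every backdoor path.
No other singleton works — e.g. {Rm} leaves P4 open — so {Bs} is the unique smallest valid adjustment set.

{Bs}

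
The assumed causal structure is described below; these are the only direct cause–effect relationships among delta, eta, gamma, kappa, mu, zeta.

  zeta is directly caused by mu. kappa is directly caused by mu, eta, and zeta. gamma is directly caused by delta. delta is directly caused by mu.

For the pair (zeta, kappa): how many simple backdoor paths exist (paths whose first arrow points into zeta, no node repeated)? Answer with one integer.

1

A backdoor path from zeta to kappa is any simple undirected path whose first edge points into zeta (i.e. leaves zeta via a parent).
Parents of zeta: {mu}.
Enumerating:
  P1: zeta <- mu -> kappa
That exhausts the simple backdoor paths. Count: 1.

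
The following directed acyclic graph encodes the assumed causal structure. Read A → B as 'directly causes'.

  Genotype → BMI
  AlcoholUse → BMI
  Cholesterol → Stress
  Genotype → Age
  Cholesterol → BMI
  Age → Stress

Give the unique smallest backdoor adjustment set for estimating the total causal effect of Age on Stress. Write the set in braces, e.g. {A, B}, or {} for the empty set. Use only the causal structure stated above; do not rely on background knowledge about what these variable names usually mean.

Variables eligible for adjustment (non-descendants of Age, excluding Age and Stress): {AlcoholUse, BMI, Cholesterol, Genotype}.
Backdoor paths from Age to Stress:
  P1: Age <- Genotype -> BMI <- Cholesterol -> Stress
Each backdoor path contains an unconditioned collider, so every path is already blocked with the empty conditioning set:
  P1: blocked at collider BMI (neither it nor any descendant is in the conditioning set).
The empty set is therefore the unique smallest valid set.

{}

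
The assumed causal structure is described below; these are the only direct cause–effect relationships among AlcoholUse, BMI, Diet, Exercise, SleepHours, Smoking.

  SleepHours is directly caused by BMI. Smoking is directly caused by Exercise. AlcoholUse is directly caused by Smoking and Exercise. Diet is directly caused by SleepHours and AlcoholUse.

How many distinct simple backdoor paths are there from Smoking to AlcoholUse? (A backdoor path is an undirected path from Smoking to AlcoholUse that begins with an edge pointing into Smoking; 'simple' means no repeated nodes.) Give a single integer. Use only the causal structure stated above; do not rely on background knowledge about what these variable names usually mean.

A backdoor path from Smoking to AlcoholUse is any simple undirected path whose first edge points into Smoking (i.e. leaves Smoking via a parent).
Parents of Smoking: {Exercise}.
Enumerating:
  P1: Smoking <- Exercise -> AlcoholUse
That exhausts the simple backdoor paths. Count: 1.

1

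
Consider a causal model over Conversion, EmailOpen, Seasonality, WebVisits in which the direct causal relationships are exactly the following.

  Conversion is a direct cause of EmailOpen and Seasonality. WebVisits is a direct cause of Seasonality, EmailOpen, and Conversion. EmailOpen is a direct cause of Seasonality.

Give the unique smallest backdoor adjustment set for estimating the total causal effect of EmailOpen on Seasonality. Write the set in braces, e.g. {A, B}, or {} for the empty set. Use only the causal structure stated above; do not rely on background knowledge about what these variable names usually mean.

Variables eligible for adjustment (non-descendants of EmailOpen, excluding EmailOpen and Seasonality): {Conversion, WebVisits}.
Backdoor paths from EmailOpen to Seasonality:
  P1: EmailOpen <- WebVisits -> Conversion -> Seasonality
  P2: EmailOpen <- WebVisits -> Seasonality
  P3: EmailOpen <- Conversion <- WebVisits -> Seasonality
  P4: EmailOpen <- Conversion -> Seasonality
The empty set is not sufficient: P1 (EmailOpen <- WebVisits -> Conversion -> Seasonality) has no collider blocking it and no conditioned non-collider, so it is open.
Try {Conversion, WebVisits}:
  P1: blocked at fork node WebVisits ∈ conditioning set.
  P2: blocked at fork node WebVisits ∈ conditioning set.
  P3: blocked at chain node Conversion ∈ conditioning set.
  P4: blocked at fork node Conversion ∈ conditioning set.
{Conversion, WebVisits} contains no descendant of EmailOpen and blocks every backdoor path.
Every element of {Conversion, WebVisits} is needed (dropping Conversion leaves P4 open; dropping WebVisits leaves P2 open), so no proper subset is valid.
Among all size-2 subsets of the eligible variables, only {Conversion, WebVisits} blocks every backdoor path, so it is the unique smallest valid adjustment set.

{Conversion, WebVisits}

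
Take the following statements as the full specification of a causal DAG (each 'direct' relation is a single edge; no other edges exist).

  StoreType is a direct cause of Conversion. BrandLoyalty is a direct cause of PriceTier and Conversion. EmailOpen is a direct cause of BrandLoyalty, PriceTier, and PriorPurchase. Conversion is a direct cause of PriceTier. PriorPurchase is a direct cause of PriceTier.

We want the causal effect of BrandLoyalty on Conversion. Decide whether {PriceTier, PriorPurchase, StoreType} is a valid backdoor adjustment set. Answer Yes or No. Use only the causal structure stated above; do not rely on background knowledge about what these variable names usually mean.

Backdoor paths from BrandLoyalty to Conversion (paths whose first edge points into BrandLoyalty):
  P1: BrandLoyalty <- EmailOpen -> PriorPurchase -> PriceTier <- Conversion
  P2: BrandLoyalty <- EmailOpen -> PriceTier <- Conversion
Condition 1 (no descendant of BrandLoyalty in the set): FAILS — PriceTier is a descendant of BrandLoyalty.
Condition 2 (every backdoor path blocked by {PriceTier, PriorPurchase, StoreType}):
  P1: blocked at chain node PriorPurchase ∈ conditioning set.
  P2: open — collider(s) PriceTier are conditioned on (or have a conditioned descendant) and no non-collider on the path is in the set.
{PriceTier, PriorPurchase, StoreType} does not satisfy the backdoor criterion.

No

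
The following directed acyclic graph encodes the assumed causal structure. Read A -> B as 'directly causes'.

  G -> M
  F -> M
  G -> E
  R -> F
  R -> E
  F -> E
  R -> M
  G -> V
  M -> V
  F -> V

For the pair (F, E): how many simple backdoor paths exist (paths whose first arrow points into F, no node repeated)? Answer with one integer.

A backdoor path from F to E is any simple undirected path whose first edge points into F (i.e. leaves F via a parent).
Parents of F: {R}.
Enumerating:
  P1: F <- R -> M <- G -> E
  P2: F <- R -> M -> V <- G -> E
  P3: F <- R -> E
That exhausts the simple backdoor paths. Count: 3.

3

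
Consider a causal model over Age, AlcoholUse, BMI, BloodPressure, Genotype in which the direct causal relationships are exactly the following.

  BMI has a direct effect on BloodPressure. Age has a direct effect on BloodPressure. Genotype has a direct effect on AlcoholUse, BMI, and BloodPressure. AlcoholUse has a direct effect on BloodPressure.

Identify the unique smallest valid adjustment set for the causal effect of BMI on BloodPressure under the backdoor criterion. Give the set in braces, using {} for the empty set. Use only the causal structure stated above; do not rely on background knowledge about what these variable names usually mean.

{Genotype}

Variables eligible for adjustment (non-descendants of BMI, excluding BMI and BloodPressure): {Age, AlcoholUse, Genotype}.
Backdoor paths from BMI to BloodPressure:
  P1: BMI <- Genotype -> AlcoholUse -> BloodPressure
  P2: BMI <- Genotype -> BloodPressure
The empty set is not sufficient: P1 (BMI <- Genotype -> AlcoholUse -> BloodPressure) has no collider blocking it and no conditioned non-collider, so it is open.
Try {Genotype}:
  P1: blocked at fork node Genotype ∈ conditioning set.
  P2: blocked at fork node Genotype ∈ conditioning set.
{Genotype} contains no descendant of BMI and blocks every backdoor path.
No other singleton works — e.g. {AlcoholUse} leaves P2 open — so {Genotype} is the unique smallest valid adjustment set.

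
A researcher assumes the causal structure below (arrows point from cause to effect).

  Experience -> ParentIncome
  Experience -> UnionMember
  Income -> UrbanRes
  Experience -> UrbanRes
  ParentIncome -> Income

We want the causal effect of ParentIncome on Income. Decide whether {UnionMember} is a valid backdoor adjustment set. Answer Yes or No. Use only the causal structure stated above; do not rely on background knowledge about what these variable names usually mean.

Backdoor paths from ParentIncome to Income (paths whose first edge points into ParentIncome):
  P1: ParentIncome <- Experience -> UrbanRes <- Income
Condition 1 (no descendant of ParentIncome in the set): holds — descendants of ParentIncome are {Income, UrbanRes}; none are in {UnionMember}.
Condition 2 (every backdoor path blocked by {UnionMember}):
  P1: blocked at collider UrbanRes (neither it nor any descendant is in the conditioning set).
{UnionMember} satisfies the backdoor criterion.

Yes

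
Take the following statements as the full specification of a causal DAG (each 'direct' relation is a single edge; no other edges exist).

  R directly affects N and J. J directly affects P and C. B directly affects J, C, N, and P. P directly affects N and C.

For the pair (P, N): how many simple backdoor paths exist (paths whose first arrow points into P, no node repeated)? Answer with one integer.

6

A backdoor path from P to N is any simple undirected path whose first edge points into P (i.e. leaves P via a parent).
Parents of P: {B, J}.
Enumerating:
  P1: P <- B -> J <- R -> N
  P2: P <- B -> C <- J <- R -> N
  P3: P <- B -> N
  P4: P <- J <- R -> N
  P5: P <- J <- B -> N
  P6: P <- J -> C <- B -> N
That exhausts the simple backdoor paths. Count: 6.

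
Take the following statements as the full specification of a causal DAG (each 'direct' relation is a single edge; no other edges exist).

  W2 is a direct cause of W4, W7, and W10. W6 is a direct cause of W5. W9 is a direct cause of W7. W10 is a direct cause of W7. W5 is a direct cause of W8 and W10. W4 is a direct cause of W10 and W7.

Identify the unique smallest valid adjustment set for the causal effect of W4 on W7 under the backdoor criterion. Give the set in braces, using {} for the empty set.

Variables eligible for adjustment (non-descendants of W4, excluding W4 and W7): {W2, W5, W6, W8, W9}.
Backdoor paths from W4 to W7:
  P1: W4 <- W2 -> W10 -> W7
  P2: W4 <- W2 -> W7
The empty set is not sufficient: P1 (W4 <- W2 -> W10 -> W7) has no collider blocking it and no conditioned non-collider, so it is open.
Try {W2}:
  P1: blocked at fork node W2 ∈ conditioning set.
  P2: blocked at fork node W2 ∈ conditioning set.
{W2} contains no descendant of W4 and blocks every backdoor path.
No other singleton works — e.g. {W6} leaves P1 open — so {W2} is the unique smallest valid adjustment set.

{W2}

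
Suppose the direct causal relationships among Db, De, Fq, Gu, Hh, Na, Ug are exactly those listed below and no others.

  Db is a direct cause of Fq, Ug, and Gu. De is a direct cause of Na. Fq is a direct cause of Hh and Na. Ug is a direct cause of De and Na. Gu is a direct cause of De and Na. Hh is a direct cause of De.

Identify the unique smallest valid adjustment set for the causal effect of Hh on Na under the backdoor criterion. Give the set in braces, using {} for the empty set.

{Fq}

Variables eligible for adjustment (non-descendants of Hh, excluding Hh and Na): {Db, Fq, Gu, Ug}.
Backdoor paths from Hh to Na:
  P1: Hh <- Fq <- Db -> Ug -> De <- Gu -> Na
  P2: Hh <- Fq <- Db -> Ug -> De -> Na
  P3: Hh <- Fq <- Db -> Ug -> Na
  P4: Hh <- Fq <- Db -> Gu -> De <- Ug -> Na
  P5: Hh <- Fq <- Db -> Gu -> De -> Na
  P6: Hh <- Fq <- Db -> Gu -> Na
  P7: Hh <- Fq -> Na
The empty set is not sufficient: P2 (Hh <- Fq <- Db -> Ug -> De -> Na) has no collider blocking it and no conditioned non-collider, so it is open.
Try {Fq}:
  P1: blocked at chain node Fq ∈ conditioning set.
  P2: blocked at chain node Fq ∈ conditioning set.
  P3: blocked at chain node Fq ∈ conditioning set.
  P4: blocked at chain node Fq ∈ conditioning set.
  P5: blocked at chain node Fq ∈ conditioning set.
  P6: blocked at chain node Fq ∈ conditioning set.
  P7: blocked at fork node Fq ∈ conditioning set.
{Fq} contains no descendant of Hh and blocks every backdoor path.
No other singleton works — e.g. {Db} leaves P7 open — so {Fq} is the unique smallest valid adjustment set.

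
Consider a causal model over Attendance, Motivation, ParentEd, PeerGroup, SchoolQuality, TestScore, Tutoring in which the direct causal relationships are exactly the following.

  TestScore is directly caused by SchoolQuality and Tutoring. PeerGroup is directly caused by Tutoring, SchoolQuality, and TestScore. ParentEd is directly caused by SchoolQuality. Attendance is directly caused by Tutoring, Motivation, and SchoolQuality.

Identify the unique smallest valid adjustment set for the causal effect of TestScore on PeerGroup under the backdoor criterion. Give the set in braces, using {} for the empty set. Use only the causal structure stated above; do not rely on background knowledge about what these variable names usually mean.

Variables eligible for adjustment (non-descendants of TestScore, excluding TestScore and PeerGroup): {Attendance, Motivation, ParentEd, SchoolQuality, Tutoring}.
Backdoor paths from TestScore to PeerGroup:
  P1: TestScore <- SchoolQuality -> Attendance <- Tutoring -> PeerGroup
  P2: TestScore <- SchoolQuality -> PeerGroup
  P3: TestScore <- Tutoring -> Attendance <- SchoolQuality -> PeerGroup
  P4: TestScore <- Tutoring -> PeerGroup
The empty set is not sufficient: P2 (TestScore <- SchoolQuality -> PeerGroup) has no collider blocking it and no conditioned non-collider, so it is open.
Try {SchoolQuality, Tutoring}:
  P1: blocked at fork node SchoolQuality ∈ conditioning set.
  P2: blocked at fork node SchoolQuality ∈ conditioning set.
  P3: blocked at fork node Tutoring ∈ conditioning set.
  P4: blocked at fork node Tutoring ∈ conditioning set.
{SchoolQuality, Tutoring} contains no descendant of TestScore and blocks every backdoor path.
Every element of {SchoolQuality, Tutoring} is needed (dropping SchoolQuality leaves P2 open; dropping Tutoring leaves P4 open), so no proper subset is valid.
Among all size-2 subsets of the eligible variables, only {SchoolQuality, Tutoring} blocks every backdoor path, so it is the unique smallest valid adjustment set.

{SchoolQuality, Tutoring}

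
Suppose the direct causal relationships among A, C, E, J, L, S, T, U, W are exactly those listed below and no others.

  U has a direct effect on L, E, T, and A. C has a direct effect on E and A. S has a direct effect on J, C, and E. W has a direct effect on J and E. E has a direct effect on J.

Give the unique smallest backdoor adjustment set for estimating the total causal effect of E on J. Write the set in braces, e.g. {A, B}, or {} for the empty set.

{S, W}

Variables eligible for adjustment (non-descendants of E, excluding E and J): {A, C, L, S, T, U, W}.
Backdoor paths from E to J:
  P1: E <- S -> J
  P2: E <- U -> A <- C <- S -> J
  P3: E <- C <- S -> J
  P4: E <- W -> J
The empty set is not sufficient: P1 (E <- S -> J) has no collider blocking it and no conditioned non-collider, so it is open.
Try {S, W}:
  P1: blocked at fork node S ∈ conditioning set.
  P2: blocked at collider A (neither it nor any descendant is in the conditioning set).
  P3: blocked at fork node S ∈ conditioning set.
  P4: blocked at fork node W ∈ conditioning set.
{S, W} contains no descendant of E and blocks every backdoor path.
Every element of {S, W} is needed (dropping S leaves P1 open; dropping W leaves P4 open), so no proper subset is valid.
Among all size-2 subsets of the eligible variables, only {S, W} blocks every backdoor path, so it is the unique smallest valid adjustment set.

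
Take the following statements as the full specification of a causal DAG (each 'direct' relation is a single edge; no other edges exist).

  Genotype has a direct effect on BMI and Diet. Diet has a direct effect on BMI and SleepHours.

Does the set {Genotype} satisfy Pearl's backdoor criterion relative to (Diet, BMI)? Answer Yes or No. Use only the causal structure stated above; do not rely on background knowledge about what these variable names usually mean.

Backdoor paths from Diet to BMI (paths whose first edge points into Diet):
  P1: Diet <- Genotype -> BMI
Condition 1 (no descendant of Diet in the set): holds — descendants of Diet are {BMI, SleepHours}; none are in {Genotype}.
Condition 2 (every backdoor path blocked by {Genotype}):
  P1: blocked at fork node Genotype ∈ conditioning set.
{Genotype} satisfies the backdoor criterion.

Yes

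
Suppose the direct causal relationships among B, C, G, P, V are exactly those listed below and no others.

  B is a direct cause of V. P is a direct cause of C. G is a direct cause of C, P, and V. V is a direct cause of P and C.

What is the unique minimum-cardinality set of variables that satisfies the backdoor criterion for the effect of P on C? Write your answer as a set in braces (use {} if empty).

Variables eligible for adjustment (non-descendants of P, excluding P and C): {B, G, V}.
Backdoor paths from P to C:
  P1: P <- G -> V -> C
  P2: P <- G -> C
  P3: P <- V <- G -> C
  P4: P <- V -> C
The empty set is not sufficient: P1 (P <- G -> V -> C) has no collider blocking it and no conditioned non-collider, so it is open.
Try {G, V}:
  P1: blocked at fork node G ∈ conditioning set.
  P2: blocked at fork node G ∈ conditioning set.
  P3: blocked at chain node V ∈ conditioning set.
  P4: blocked at fork node V ∈ conditioning set.
{G, V} contains no descendant of P and blocks every backdoor path.
Every element of {G, V} is needed (dropping G leaves P2 open; dropping V leaves P4 open), so no proper subset is valid.
Among all size-2 subsets of the eligible variables, only {G, V} blocks every backdoor path, so it is the unique smallest valid adjustment set.

{G, V}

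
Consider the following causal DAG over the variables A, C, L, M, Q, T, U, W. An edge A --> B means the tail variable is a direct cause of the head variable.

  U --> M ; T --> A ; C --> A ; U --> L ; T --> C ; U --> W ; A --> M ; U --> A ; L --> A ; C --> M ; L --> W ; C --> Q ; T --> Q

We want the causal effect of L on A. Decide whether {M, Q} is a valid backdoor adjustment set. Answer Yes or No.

No

Backdoor paths from L to A (paths whose first edge points into L):
  P1: L <- U -> A
  P2: L <- U -> M <- C <- T -> A
  P3: L <- U -> M <- C -> A
  P4: L <- U -> M <- C -> Q <- T -> A
  P5: L <- U -> M <- A
Condition 1 (no descendant of L in the set): FAILS — M is a descendant of L.
Condition 2 (every backdoor path blocked by {M, Q}):
  P1: open — no interior node is in the conditioning set.
  P2: open — collider(s) M are conditioned on (or have a conditioned descendant) and no non-collider on the path is in the set.
  P3: open — collider(s) M are conditioned on (or have a conditioned descendant) and no non-collider on the path is in the set.
  P4: open — collider(s) M, Q are conditioned on (or have a conditioned descendant) and no non-collider on the path is in the set.
  P5: open — collider(s) M are conditioned on (or have a conditioned descendant) and no non-collider on the path is in the set.
{M, Q} does not satisfy the backdoor criterion.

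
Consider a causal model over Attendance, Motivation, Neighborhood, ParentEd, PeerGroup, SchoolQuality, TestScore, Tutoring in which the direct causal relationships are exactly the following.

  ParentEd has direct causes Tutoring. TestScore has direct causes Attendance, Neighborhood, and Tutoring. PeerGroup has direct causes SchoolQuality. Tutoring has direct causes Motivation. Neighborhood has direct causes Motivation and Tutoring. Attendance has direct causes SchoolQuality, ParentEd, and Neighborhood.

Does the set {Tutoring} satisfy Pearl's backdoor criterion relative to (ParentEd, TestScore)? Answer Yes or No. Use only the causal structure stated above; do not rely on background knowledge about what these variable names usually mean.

Backdoor paths from ParentEd to TestScore (paths whose first edge points into ParentEd):
  P1: ParentEd <- Tutoring <- Motivation -> Neighborhood -> Attendance -> TestScore
  P2: ParentEd <- Tutoring <- Motivation -> Neighborhood -> TestScore
  P3: ParentEd <- Tutoring -> Neighborhood -> Attendance -> TestScore
  P4: ParentEd <- Tutoring -> Neighborhood -> TestScore
  P5: ParentEd <- Tutoring -> TestScore
Condition 1 (no descendant of ParentEd in the set): holds — descendants of ParentEd are {Attendance, TestScore}; none are in {Tutoring}.
Condition 2 (every backdoor path blocked by {Tutoring}):
  P1: blocked at chain node Tutoring ∈ conditioning set.
  P2: blocked at chain node Tutoring ∈ conditioning set.
  P3: blocked at fork node Tutoring ∈ conditioning set.
  P4: blocked at fork node Tutoring ∈ conditioning set.
  P5: blocked at fork node Tutoring ∈ conditioning set.
{Tutoring} satisfies the backdoor criterion.

Yes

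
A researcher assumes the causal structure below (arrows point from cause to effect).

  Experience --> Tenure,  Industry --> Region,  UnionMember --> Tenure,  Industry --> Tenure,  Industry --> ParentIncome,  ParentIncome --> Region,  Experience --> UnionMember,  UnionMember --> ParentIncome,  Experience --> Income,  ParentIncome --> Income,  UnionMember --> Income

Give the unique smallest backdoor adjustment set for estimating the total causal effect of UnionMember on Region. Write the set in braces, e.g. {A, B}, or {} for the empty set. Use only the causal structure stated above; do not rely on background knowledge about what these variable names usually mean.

{}

Variables eligible for adjustment (non-descendants of UnionMember, excluding UnionMember and Region): {Experience, Industry}.
Backdoor paths from UnionMember to Region:
  P1: UnionMember <- Experience -> Tenure <- Industry -> ParentIncome -> Region
  P2: UnionMember <- Experience -> Tenure <- Industry -> Region
  P3: UnionMember <- Experience -> Income <- ParentIncome <- Industry -> Region
  P4: UnionMember <- Experience -> Income <- ParentIncome -> Region
Each backdoor path contains an unconditioned collider, so every path is already blocked with the empty conditioning set:
  P1: blocked at collider Tenure (neither it nor any descendant is in the conditioning set).
  P2: blocked at collider Tenure (neither it nor any descendant is in the conditioning set).
  P3: blocked at collider Income (neither it nor any descendant is in the conditioning set).
  P4: blocked at collider Income (neither it nor any descendant is in the conditioning set).
The empty set is therefore the unique smallest valid set.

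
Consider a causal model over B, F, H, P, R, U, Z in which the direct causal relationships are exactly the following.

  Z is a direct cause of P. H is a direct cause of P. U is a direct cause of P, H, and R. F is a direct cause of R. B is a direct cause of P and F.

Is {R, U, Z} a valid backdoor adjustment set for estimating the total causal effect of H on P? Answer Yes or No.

Yes

Backdoor paths from H to P (paths whose first edge points into H):
  P1: H <- U -> R <- F <- B -> P
  P2: H <- U -> P
Condition 1 (no descendant of H in the set): holds — descendants of H are {P}; none are in {R, U, Z}.
Condition 2 (every backdoor path blocked by {R, U, Z}):
  P1: blocked at fork node U ∈ conditioning set.
  P2: blocked at fork node U ∈ conditioning set.
{R, U, Z} satisfies the backdoor criterion.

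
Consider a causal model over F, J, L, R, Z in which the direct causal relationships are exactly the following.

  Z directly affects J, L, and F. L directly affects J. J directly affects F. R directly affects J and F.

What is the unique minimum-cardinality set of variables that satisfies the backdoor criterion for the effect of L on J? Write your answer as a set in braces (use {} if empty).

{Z}

Variables eligible for adjustment (non-descendants of L, excluding L and J): {R, Z}.
Backdoor paths from L to J:
  P1: L <- Z -> J
  P2: L <- Z -> F <- R -> J
  P3: L <- Z -> F <- J
The empty set is not sufficient: P1 (L <- Z -> J) has no collider blocking it and no conditioned non-collider, so it is open.
Try {Z}:
  P1: blocked at fork node Z ∈ conditioning set.
  P2: blocked at fork node Z ∈ conditioning set.
  P3: blocked at fork node Z ∈ conditioning set.
{Z} contains no descendant of L and blocks every backdoor path.
No other singleton works — e.g. {R} leaves P1 open — so {Z} is the unique smallest valid adjustment set.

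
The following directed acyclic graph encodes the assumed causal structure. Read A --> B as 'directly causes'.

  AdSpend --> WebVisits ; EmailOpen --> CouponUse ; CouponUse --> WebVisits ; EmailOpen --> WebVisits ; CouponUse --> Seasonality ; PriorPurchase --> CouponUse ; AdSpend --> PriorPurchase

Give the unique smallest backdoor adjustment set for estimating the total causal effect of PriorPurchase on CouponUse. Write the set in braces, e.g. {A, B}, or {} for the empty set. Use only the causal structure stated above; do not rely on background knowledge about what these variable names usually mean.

{}

Variables eligible for adjustment (non-descendants of PriorPurchase, excluding PriorPurchase and CouponUse): {AdSpend, EmailOpen}.
Backdoor paths from PriorPurchase to CouponUse:
  P1: PriorPurchase <- AdSpend -> WebVisits <- EmailOpen -> CouponUse
  P2: PriorPurchase <- AdSpend -> WebVisits <- CouponUse
Each backdoor path contains an unconditioned collider, so every path is already blocked with the empty conditioning set:
  P1: blocked at collider WebVisits (neither it nor any descendant is in the conditioning set).
  P2: blocked at collider WebVisits (neither it nor any descendant is in the conditioning set).
The empty set is therefore the unique smallest valid set.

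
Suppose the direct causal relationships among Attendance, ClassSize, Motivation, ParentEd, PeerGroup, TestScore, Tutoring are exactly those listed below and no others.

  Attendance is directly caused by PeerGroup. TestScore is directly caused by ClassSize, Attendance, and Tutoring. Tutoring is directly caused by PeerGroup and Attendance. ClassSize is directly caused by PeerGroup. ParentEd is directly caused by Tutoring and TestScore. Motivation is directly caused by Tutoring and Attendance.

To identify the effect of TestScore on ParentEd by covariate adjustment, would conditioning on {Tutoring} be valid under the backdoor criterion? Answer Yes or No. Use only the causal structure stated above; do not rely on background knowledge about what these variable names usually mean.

Yes

Backdoor paths from TestScore to ParentEd (paths whose first edge points into TestScore):
  P1: TestScore <- Attendance <- PeerGroup -> Tutoring -> ParentEd
  P2: TestScore <- Attendance -> Tutoring -> ParentEd
  P3: TestScore <- Attendance -> Motivation <- Tutoring -> ParentEd
  P4: TestScore <- ClassSize <- PeerGroup -> Attendance -> Tutoring -> ParentEd
  P5: TestScore <- ClassSize <- PeerGroup -> Attendance -> Motivation <- Tutoring -> ParentEd
  P6: TestScore <- ClassSize <- PeerGroup -> Tutoring -> ParentEd
  P7: TestScore <- Tutoring -> ParentEd
Condition 1 (no descendant of TestScore in the set): holds — descendants of TestScore are {ParentEd}; none are in {Tutoring}.
Condition 2 (every backdoor path blocked by {Tutoring}):
  P1: blocked at chain node Tutoring ∈ conditioning set.
  P2: blocked at chain node Tutoring ∈ conditioning set.
  P3: blocked at collider Motivation (neither it nor any descendant is in the conditioning set).
  P4: blocked at chain node Tutoring ∈ conditioning set.
  P5: blocked at collider Motivation (neither it nor any descendant is in the conditioning set).
  P6: blocked at chain node Tutoring ∈ conditioning set.
  P7: blocked at fork node Tutoring ∈ conditioning set.
{Tutoring} satisfies the backdoor criterion.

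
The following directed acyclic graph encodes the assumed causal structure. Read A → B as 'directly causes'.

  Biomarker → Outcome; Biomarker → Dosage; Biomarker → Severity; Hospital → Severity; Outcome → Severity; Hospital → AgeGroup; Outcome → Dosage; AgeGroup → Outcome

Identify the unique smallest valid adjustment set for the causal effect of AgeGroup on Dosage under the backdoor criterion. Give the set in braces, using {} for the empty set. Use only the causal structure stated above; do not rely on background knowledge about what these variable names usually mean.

{}

Variables eligible for adjustment (non-descendants of AgeGroup, excluding AgeGroup and Dosage): {Biomarker, Hospital}.
Backdoor paths from AgeGroup to Dosage:
  P1: AgeGroup <- Hospital -> Severity <- Biomarker -> Outcome -> Dosage
  P2: AgeGroup <- Hospital -> Severity <- Biomarker -> Dosage
  P3: AgeGroup <- Hospital -> Severity <- Outcome <- Biomarker -> Dosage
  P4: AgeGroup <- Hospital -> Severity <- Outcome -> Dosage
Each backdoor path contains an unconditioned collider, so every path is already blocked with the empty conditioning set:
  P1: blocked at collider Severity (neither it nor any descendant is in the conditioning set).
  P2: blocked at collider Severity (neither it nor any descendant is in the conditioning set).
  P3: blocked at collider Severity (neither it nor any descendant is in the conditioning set).
  P4: blocked at collider Severity (neither it nor any descendant is in the conditioning set).
The empty set is therefore the unique smallest valid set.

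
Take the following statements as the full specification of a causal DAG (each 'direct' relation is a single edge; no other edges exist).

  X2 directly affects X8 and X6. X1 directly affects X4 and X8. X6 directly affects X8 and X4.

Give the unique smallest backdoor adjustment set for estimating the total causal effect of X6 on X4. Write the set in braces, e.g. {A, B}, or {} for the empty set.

{}

Variables eligible for adjustment (non-descendants of X6, excluding X6 and X4): {X1, X2}.
Backdoor paths from X6 to X4:
  P1: X6 <- X2 -> X8 <- X1 -> X4
Each backdoor path contains an unconditioned collider, so every path is already blocked with the empty conditioning set:
  P1: blocked at collider X8 (neither it nor any descendant is in the conditioning set).
The empty set is therefore the unique smallest valid set.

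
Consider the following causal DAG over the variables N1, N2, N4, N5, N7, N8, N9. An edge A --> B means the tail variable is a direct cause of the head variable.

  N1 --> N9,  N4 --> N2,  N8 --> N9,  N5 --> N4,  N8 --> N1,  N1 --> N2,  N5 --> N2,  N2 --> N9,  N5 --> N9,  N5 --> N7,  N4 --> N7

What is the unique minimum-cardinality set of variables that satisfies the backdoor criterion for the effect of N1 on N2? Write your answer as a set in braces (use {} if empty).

Variables eligible for adjustment (non-descendants of N1, excluding N1 and N2): {N4, N5, N7, N8}.
Backdoor paths from N1 to N2:
  P1: N1 <- N8 -> N9 <- N5 -> N4 -> N2
  P2: N1 <- N8 -> N9 <- N5 -> N2
  P3: N1 <- N8 -> N9 <- N5 -> N7 <- N4 -> N2
  P4: N1 <- N8 -> N9 <- N2
Each backdoor path contains an unconditioned collider, so every path is already blocked with the empty conditioning set:
  P1: blocked at collider N9 (neither it nor any descendant is in the conditioning set).
  P2: blocked at collider N9 (neither it nor any descendant is in the conditioning set).
  P3: blocked at collider N9 (neither it nor any descendant is in the conditioning set).
  P4: blocked at collider N9 (neither it nor any descendant is in the conditioning set).
The empty set is therefore the unique smallest valid set.

{}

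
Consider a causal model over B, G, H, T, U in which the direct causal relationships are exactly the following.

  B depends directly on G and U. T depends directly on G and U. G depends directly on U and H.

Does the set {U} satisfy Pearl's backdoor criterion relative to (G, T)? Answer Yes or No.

Backdoor paths from G to T (paths whose first edge points into G):
  P1: G <- U -> T
Condition 1 (no descendant of G in the set): holds — descendants of G are {B, T}; none are in {U}.
Condition 2 (every backdoor path blocked by {U}):
  P1: blocked at fork node U ∈ conditioning set.
{U} satisfies the backdoor criterion.

Yes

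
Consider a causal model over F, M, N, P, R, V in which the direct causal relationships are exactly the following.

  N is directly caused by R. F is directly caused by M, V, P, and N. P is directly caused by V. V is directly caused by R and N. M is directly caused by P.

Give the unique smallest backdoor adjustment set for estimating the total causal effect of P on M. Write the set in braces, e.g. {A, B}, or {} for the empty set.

{}

Variables eligible for adjustment (non-descendants of P, excluding P and M): {N, R, V}.
Backdoor paths from P to M:
  P1: P <- V <- R -> N -> F <- M
  P2: P <- V <- N -> F <- M
  P3: P <- V -> F <- M
Each backdoor path contains an unconditioned collider, so every path is already blocked with the empty conditioning set:
  P1: blocked at collider F (neither it nor any descendant is in the conditioning set).
  P2: blocked at collider F (neither it nor any descendant is in the conditioning set).
  P3: blocked at collider F (neither it nor any descendant is in the conditioning set).
The empty set is therefore the unique smallest valid set.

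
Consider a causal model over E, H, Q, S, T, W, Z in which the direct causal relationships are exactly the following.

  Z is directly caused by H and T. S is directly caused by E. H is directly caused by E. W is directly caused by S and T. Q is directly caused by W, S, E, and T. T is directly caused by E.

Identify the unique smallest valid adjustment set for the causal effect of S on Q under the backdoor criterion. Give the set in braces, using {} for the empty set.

{E}

Variables eligible for adjustment (non-descendants of S, excluding S and Q): {E, H, T, Z}.
Backdoor paths from S to Q:
  P1: S <- E -> T -> W -> Q
  P2: S <- E -> T -> Q
  P3: S <- E -> H -> Z <- T -> W -> Q
  P4: S <- E -> H -> Z <- T -> Q
  P5: S <- E -> Q
The empty set is not sufficient: P1 (S <- E -> T -> W -> Q) has no collider blocking it and no conditioned non-collider, so it is open.
Try {E}:
  P1: blocked at fork node E ∈ conditioning set.
  P2: blocked at fork node E ∈ conditioning set.
  P3: blocked at fork node E ∈ conditioning set.
  P4: blocked at fork node E ∈ conditioning set.
  P5: blocked at fork node E ∈ conditioning set.
{E} contains no descendant of S and blocks every backdoor path.
No other singleton works — e.g. {T} leaves P5 open — so {E} is the unique smallest valid adjustment set.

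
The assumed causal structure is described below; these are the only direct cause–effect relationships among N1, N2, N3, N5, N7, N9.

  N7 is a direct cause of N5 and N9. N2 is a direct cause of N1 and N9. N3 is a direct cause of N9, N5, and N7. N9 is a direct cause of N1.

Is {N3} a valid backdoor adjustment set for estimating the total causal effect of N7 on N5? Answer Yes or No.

Backdoor paths from N7 to N5 (paths whose first edge points into N7):
  P1: N7 <- N3 -> N5
Condition 1 (no descendant of N7 in the set): holds — descendants of N7 are {N1, N5, N9}; none are in {N3}.
Condition 2 (every backdoor path blocked by {N3}):
  P1: blocked at fork node N3 ∈ conditioning set.
{N3} satisfies the backdoor criterion.

Yes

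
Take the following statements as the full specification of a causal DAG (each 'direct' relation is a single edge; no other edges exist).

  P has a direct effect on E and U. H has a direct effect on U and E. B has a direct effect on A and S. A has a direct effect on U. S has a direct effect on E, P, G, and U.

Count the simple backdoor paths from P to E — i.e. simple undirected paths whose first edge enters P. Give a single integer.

A backdoor path from P to E is any simple undirected path whose first edge points into P (i.e. leaves P via a parent).
Parents of P: {S}.
Enumerating:
  P1: P <- S <- B -> A -> U <- H -> E
  P2: P <- S -> E
  P3: P <- S -> U <- H -> E
That exhausts the simple backdoor paths. Count: 3.

3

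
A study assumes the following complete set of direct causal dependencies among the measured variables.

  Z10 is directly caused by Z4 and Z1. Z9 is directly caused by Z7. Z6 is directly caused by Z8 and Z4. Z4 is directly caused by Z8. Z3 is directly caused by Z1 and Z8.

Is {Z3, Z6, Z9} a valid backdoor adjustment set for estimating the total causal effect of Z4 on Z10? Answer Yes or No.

Backdoor paths from Z4 to Z10 (paths whose first edge points into Z4):
  P1: Z4 <- Z8 -> Z3 <- Z1 -> Z10
Condition 1 (no descendant of Z4 in the set): FAILS — Z6 is a descendant of Z4.
Condition 2 (every backdoor path blocked by {Z3, Z6, Z9}):
  P1: open — collider(s) Z3 are conditioned on (or have a conditioned descendant) and no non-collider on the path is in the set.
{Z3, Z6, Z9} does not satisfy the backdoor criterion.

No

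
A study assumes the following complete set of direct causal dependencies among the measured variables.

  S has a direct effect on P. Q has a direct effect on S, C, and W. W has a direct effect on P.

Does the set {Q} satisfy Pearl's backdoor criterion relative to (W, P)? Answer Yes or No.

Yes

Backdoor paths from W to P (paths whose first edge points into W):
  P1: W <- Q -> S -> P
Condition 1 (no descendant of W in the set): holds — descendants of W are {P}; none are in {Q}.
Condition 2 (every backdoor path blocked by {Q}):
  P1: blocked at fork node Q ∈ conditioning set.
{Q} satisfies the backdoor criterion.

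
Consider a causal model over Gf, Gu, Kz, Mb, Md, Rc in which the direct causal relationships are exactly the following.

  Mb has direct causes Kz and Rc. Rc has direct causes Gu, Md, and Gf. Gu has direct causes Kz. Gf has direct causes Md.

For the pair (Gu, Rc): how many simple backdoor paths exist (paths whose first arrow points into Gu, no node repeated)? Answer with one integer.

A backdoor path from Gu to Rc is any simple undirected path whose first edge points into Gu (i.e. leaves Gu via a parent).
Parents of Gu: {Kz}.
Enumerating:
  P1: Gu <- Kz -> Mb <- Rc
That exhausts the simple backdoor paths. Count: 1.

1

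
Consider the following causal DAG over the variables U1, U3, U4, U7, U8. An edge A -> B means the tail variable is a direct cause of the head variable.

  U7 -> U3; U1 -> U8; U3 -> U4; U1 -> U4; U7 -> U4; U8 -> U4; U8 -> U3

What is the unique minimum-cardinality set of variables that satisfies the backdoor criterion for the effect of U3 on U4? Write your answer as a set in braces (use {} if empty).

{U7, U8}

Variables eligible for adjustment (non-descendants of U3, excluding U3 and U4): {U1, U7, U8}.
Backdoor paths from U3 to U4:
  P1: U3 <- U7 -> U4
  P2: U3 <- U8 <- U1 -> U4
  P3: U3 <- U8 -> U4
The empty set is not sufficient: P1 (U3 <- U7 -> U4) has no collider blocking it and no conditioned non-collider, so it is open.
Try {U7, U8}:
  P1: blocked at fork node U7 ∈ conditioning set.
  P2: blocked at chain node U8 ∈ conditioning set.
  P3: blocked at fork node U8 ∈ conditioning set.
{U7, U8} contains no descendant of U3 and blocks every backdoor path.
Every element of {U7, U8} is needed (dropping U7 leaves P1 open; dropping U8 leaves P2 open), so no proper subset is valid.
Among all size-2 subsets of the eligible variables, only {U7, U8} blocks every backdoor path, so it is the unique smallest valid adjustment set.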